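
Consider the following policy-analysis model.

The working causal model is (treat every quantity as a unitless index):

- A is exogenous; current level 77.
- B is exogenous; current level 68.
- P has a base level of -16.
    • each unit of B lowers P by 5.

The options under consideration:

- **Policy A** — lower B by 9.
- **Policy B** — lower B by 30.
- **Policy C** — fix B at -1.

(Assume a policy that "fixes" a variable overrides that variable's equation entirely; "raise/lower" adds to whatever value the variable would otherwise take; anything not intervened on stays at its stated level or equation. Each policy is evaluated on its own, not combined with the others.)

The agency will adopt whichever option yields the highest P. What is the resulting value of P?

-11

Policy A (B − 9):
  B = 68 − 9 = 59
  P = -16 − 5·59 = -311
Policy B (B − 30):
  B = 68 − 30 = 38
  P = -16 − 5·38 = -206
Policy C (B := -1):
  B = -1
  P = -16 − 5·(-1) = -11
Comparing — Policy A: P=-311, Policy B: P=-206, Policy C: P=-11. Highest is -11 (Policy C).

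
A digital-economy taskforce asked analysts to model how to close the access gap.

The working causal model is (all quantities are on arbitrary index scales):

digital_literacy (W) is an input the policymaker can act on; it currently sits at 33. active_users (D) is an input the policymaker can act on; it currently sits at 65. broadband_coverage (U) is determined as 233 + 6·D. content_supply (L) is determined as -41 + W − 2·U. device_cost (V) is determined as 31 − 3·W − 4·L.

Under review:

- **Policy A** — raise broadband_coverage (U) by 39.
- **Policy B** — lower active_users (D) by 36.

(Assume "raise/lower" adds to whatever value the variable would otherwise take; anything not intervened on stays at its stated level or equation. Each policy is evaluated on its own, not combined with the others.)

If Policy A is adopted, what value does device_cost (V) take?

5260

Policy A (U + 39):
  W = 33
  D = 65
  U = 233 + 6·65 (+39 from intervention) = 662
  L = -41 + 33 − 2·662 = -1332
  V = 31 − 3·33 − 4·(-1332) = 5260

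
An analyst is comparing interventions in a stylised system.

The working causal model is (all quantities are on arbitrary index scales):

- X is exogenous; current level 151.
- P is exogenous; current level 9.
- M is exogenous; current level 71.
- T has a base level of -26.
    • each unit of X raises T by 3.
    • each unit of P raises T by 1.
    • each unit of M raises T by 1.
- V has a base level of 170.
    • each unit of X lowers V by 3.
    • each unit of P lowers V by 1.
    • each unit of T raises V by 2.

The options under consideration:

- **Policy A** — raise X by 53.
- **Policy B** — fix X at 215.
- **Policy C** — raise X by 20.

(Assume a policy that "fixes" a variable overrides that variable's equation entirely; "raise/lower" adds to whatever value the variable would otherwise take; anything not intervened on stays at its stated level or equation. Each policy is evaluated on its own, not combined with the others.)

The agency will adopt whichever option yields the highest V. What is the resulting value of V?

Policy A (X + 53):
  X = 151 + 53 = 204
  P = 9
  M = 71
  T = -26 + 3·204 + 9 + 71 = 666
  V = 170 − 3·204 − 9 + 2·666 = 881
Policy B (X := 215):
  X = 215
  P = 9
  M = 71
  T = -26 + 3·215 + 9 + 71 = 699
  V = 170 − 3·215 − 9 + 2·699 = 914
Policy C (X + 20):
  X = 151 + 20 = 171
  P = 9
  M = 71
  T = -26 + 3·171 + 9 + 71 = 567
  V = 170 − 3·171 − 9 + 2·567 = 782
Comparing — Policy A: V=881, Policy B: V=914, Policy C: V=782. Highest is 914 (Policy B).

914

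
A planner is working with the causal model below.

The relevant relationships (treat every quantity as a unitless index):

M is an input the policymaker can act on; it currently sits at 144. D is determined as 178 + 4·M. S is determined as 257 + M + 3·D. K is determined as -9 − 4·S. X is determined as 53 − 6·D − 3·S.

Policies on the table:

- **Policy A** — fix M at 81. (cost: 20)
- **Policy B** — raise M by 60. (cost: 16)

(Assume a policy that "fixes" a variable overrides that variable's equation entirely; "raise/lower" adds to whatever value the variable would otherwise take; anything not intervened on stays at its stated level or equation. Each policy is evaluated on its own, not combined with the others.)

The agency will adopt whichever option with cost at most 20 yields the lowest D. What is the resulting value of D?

Policy A (M := 81):
  M = 81
  D = 178 + 4·81 = 502
Policy B (M + 60):
  M = 144 + 60 = 204
  D = 178 + 4·204 = 994
Comparing — Policy A: D=502, Policy B: D=994. Lowest is 502 (Policy A).

502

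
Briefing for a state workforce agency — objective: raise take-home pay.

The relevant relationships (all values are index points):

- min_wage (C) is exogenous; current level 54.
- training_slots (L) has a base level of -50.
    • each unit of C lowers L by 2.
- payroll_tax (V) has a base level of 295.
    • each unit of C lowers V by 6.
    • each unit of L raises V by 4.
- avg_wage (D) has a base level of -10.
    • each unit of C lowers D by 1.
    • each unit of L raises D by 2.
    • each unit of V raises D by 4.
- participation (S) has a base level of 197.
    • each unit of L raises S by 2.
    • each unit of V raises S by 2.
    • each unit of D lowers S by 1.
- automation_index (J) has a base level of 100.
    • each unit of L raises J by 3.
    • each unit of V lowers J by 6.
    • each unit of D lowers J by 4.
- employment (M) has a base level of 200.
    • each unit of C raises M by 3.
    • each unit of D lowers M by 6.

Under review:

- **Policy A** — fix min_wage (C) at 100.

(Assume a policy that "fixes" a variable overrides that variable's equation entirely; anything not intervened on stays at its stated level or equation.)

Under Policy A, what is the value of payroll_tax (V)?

-1305

Policy A (C := 100):
  C = 100
  L = -50 − 2·100 = -250
  V = 295 − 6·100 + 4·(-250) = -1305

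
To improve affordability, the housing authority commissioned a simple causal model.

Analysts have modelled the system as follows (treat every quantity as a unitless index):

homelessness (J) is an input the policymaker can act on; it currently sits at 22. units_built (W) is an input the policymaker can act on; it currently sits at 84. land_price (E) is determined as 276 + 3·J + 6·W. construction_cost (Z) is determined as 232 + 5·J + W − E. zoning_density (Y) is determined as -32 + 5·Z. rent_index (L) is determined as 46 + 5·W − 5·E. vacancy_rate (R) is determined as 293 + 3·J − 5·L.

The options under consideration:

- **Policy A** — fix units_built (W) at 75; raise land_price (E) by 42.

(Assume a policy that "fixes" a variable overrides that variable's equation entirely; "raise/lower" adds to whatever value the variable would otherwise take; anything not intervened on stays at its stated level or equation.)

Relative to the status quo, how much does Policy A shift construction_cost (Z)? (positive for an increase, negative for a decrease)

Baseline:
  J = 22
  W = 84
  E = 276 + 3·22 + 6·84 = 846
  Z = 232 + 5·22 + 84 − 846 = -420
Policy A (W := 75, E + 42):
  J = 22
  W = 75
  E = 276 + 3·22 + 6·75 (+42 from intervention) = 834
  Z = 232 + 5·22 + 75 − 834 = -417
Change in Z: -417 − (-420) = 3

3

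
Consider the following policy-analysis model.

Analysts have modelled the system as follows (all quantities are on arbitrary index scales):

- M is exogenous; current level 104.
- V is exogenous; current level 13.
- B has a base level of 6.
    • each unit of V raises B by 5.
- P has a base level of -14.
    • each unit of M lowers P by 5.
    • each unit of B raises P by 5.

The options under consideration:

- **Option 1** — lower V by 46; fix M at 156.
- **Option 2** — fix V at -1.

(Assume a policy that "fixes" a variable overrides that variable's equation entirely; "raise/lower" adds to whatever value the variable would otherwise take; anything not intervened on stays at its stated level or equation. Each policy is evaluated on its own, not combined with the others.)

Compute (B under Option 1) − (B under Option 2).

Option 1 (V − 46, M := 156):
  V = 13 − 46 = -33
  B = 6 + 5·(-33) = -159
Option 2 (V := -1):
  V = -1
  B = 6 + 5·(-1) = 1
B: -159 − 1 = -160

-160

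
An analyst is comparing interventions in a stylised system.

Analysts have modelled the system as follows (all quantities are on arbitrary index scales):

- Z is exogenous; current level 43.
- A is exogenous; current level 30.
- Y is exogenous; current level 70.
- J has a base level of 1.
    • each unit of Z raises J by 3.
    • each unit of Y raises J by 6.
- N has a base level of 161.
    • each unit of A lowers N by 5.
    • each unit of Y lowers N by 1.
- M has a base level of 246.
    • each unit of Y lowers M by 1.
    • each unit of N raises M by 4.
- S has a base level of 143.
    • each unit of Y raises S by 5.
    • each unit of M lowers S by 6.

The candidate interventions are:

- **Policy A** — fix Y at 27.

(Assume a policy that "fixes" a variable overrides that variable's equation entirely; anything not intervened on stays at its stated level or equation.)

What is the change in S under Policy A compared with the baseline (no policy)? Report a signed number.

-1505

Baseline:
  A = 30
  Y = 70
  N = 161 − 5·30 − 70 = -59
  M = 246 − 70 + 4·(-59) = -60
  S = 143 + 5·70 − 6·(-60) = 853
Policy A (Y := 27):
  A = 30
  Y = 27
  N = 161 − 5·30 − 27 = -16
  M = 246 − 27 + 4·(-16) = 155
  S = 143 + 5·27 − 6·155 = -652
Change in S: -652 − 853 = -1505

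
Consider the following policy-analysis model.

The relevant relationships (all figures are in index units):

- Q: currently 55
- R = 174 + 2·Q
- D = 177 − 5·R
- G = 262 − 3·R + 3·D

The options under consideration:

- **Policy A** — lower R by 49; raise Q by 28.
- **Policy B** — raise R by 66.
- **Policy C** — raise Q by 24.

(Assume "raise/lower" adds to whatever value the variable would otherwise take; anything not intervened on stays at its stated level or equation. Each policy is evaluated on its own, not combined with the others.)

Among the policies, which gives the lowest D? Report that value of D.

Policy A (R − 49, Q + 28):
  Q = 55 + 28 = 83
  R = 174 + 2·83 (−49 from intervention) = 291
  D = 177 − 5·291 = -1278
Policy B (R + 66):
  Q = 55
  R = 174 + 2·55 (+66 from intervention) = 350
  D = 177 − 5·350 = -1573
Policy C (Q + 24):
  Q = 55 + 24 = 79
  R = 174 + 2·79 = 332
  D = 177 − 5·332 = -1483
Comparing — Policy A: D=-1278, Policy B: D=-1573, Policy C: D=-1483. Lowest is -1573 (Policy B).

-1573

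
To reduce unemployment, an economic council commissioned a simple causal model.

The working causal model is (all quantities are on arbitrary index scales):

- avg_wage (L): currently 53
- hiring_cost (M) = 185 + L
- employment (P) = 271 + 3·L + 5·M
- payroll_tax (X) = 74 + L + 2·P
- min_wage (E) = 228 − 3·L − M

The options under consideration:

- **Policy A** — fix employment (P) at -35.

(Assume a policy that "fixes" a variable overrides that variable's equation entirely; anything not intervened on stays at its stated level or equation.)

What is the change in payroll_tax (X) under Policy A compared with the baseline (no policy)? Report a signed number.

Baseline:
  L = 53
  M = 185 + 53 = 238
  P = 271 + 3·53 + 5·238 = 1620
  X = 74 + 53 + 2·1620 = 3367
Policy A (P := -35):
  L = 53
  M = 185 + 53 = 238
  P = -35
  X = 74 + 53 + 2·(-35) = 57
Change in X: 57 − 3367 = -3310

-3310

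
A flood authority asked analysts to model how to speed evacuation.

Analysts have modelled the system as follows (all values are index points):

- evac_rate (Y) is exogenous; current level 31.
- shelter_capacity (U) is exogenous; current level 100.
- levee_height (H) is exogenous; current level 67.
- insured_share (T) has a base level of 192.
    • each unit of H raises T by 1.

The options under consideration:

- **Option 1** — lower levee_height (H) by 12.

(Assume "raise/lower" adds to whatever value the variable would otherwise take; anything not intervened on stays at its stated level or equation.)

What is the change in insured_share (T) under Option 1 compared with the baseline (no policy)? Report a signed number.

-12

Baseline:
  H = 67
  T = 192 + 67 = 259
Option 1 (H − 12):
  H = 67 − 12 = 55
  T = 192 + 55 = 247
Change in T: 247 − 259 = -12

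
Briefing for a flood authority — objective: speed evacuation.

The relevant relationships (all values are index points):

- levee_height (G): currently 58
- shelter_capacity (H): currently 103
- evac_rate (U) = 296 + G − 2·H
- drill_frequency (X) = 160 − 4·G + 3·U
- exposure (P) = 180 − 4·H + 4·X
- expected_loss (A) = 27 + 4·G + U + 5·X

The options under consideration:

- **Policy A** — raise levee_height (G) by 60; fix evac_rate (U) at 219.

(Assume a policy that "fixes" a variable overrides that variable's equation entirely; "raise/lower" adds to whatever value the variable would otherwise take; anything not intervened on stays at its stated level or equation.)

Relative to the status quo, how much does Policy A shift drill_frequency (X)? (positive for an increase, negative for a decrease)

Baseline:
  G = 58
  H = 103
  U = 296 + 58 − 2·103 = 148
  X = 160 − 4·58 + 3·148 = 372
Policy A (G + 60, U := 219):
  G = 58 + 60 = 118
  H = 103
  U = 219
  X = 160 − 4·118 + 3·219 = 345
Change in X: 345 − 372 = -27

-27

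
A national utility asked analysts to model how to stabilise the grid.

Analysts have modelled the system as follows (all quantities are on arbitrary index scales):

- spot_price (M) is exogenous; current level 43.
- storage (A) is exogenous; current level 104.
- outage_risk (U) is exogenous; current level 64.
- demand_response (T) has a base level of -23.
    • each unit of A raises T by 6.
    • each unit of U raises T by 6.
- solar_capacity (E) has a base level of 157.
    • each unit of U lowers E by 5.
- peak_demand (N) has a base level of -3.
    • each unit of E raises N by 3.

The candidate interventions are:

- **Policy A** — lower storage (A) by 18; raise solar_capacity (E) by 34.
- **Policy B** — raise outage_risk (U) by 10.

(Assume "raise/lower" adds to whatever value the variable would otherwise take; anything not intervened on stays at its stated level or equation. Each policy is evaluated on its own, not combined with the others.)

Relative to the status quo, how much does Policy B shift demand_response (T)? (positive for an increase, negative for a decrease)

60

Baseline:
  A = 104
  U = 64
  T = -23 + 6·104 + 6·64 = 985
Policy B (U + 10):
  A = 104
  U = 64 + 10 = 74
  T = -23 + 6·104 + 6·74 = 1045
Change in T: 1045 − 985 = 60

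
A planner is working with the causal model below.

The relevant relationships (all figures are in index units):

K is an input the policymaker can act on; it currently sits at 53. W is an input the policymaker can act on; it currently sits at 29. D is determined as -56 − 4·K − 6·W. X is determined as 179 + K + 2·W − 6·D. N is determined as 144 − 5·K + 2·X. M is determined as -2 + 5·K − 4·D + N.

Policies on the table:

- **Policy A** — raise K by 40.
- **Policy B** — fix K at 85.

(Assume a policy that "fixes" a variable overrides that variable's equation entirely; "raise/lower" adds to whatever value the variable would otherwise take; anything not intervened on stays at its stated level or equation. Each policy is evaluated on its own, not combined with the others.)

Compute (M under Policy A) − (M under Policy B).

528

Policy A (K + 40):
  K = 53 + 40 = 93
  W = 29
  D = -56 − 4·93 − 6·29 = -602
  X = 179 + 93 + 2·29 − 6·(-602) = 3942
  N = 144 − 5·93 + 2·3942 = 7563
  M = -2 + 5·93 − 4·(-602) + 7563 = 10434
Policy B (K := 85):
  K = 85
  W = 29
  D = -56 − 4·85 − 6·29 = -570
  X = 179 + 85 + 2·29 − 6·(-570) = 3742
  N = 144 − 5·85 + 2·3742 = 7203
  M = -2 + 5·85 − 4·(-570) + 7203 = 9906
M: 10434 − 9906 = 528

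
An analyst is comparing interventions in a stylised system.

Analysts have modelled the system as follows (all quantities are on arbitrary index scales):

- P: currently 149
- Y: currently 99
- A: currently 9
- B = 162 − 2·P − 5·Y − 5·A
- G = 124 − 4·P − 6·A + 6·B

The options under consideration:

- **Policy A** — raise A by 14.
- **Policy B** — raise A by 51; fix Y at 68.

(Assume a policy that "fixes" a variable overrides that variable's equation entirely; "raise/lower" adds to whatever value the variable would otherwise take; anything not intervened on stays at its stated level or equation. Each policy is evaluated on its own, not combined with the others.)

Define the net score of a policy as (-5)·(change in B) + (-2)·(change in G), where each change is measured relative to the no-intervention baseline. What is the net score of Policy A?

1358

Baseline:
  P = 149
  Y = 99
  A = 9
  B = 162 − 2·149 − 5·99 − 5·9 = -676
  G = 124 − 4·149 − 6·9 + 6·(-676) = -4582
Policy A (A + 14):
  P = 149
  Y = 99
  A = 9 + 14 = 23
  B = 162 − 2·149 − 5·99 − 5·23 = -746
  G = 124 − 4·149 − 6·23 + 6·(-746) = -5086
ΔB = -746 − (-676) = -70; ΔG = -5086 − (-4582) = -504
Score = (-5)·(-70) + (-2)·(-504) = 1358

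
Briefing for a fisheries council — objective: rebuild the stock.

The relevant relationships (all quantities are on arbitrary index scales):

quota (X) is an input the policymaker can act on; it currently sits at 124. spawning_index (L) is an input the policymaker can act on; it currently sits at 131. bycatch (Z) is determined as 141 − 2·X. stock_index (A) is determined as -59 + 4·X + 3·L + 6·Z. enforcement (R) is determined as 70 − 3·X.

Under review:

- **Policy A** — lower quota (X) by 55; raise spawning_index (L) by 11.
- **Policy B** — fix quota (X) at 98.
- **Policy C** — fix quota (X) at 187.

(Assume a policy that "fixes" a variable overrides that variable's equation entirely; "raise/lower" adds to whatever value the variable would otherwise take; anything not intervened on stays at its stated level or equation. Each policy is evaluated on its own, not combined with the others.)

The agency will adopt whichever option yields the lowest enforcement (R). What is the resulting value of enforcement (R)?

Policy A (X − 55, L + 11):
  X = 124 − 55 = 69
  R = 70 − 3·69 = -137
Policy B (X := 98):
  X = 98
  R = 70 − 3·98 = -224
Policy C (X := 187):
  X = 187
  R = 70 − 3·187 = -491
Comparing — Policy A: R=-137, Policy B: R=-224, Policy C: R=-491. Lowest is -491 (Policy C).

-491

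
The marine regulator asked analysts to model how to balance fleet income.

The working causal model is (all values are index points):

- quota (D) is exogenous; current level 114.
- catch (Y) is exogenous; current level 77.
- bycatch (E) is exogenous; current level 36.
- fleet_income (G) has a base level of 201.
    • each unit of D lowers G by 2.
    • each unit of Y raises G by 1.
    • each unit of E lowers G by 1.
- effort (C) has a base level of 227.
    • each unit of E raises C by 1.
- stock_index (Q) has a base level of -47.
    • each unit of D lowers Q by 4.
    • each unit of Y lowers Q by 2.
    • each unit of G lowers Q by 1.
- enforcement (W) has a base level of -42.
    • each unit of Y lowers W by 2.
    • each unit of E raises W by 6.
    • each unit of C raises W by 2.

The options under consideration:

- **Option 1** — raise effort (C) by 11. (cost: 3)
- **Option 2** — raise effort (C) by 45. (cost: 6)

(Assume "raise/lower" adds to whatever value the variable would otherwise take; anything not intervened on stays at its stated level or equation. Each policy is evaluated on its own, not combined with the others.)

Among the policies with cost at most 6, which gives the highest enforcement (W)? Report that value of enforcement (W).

636

Option 1 (C + 11):
  Y = 77
  E = 36
  C = 227 + 36 (+11 from intervention) = 274
  W = -42 − 2·77 + 6·36 + 2·274 = 568
Option 2 (C + 45):
  Y = 77
  E = 36
  C = 227 + 36 (+45 from intervention) = 308
  W = -42 − 2·77 + 6·36 + 2·308 = 636
Comparing — Option 1: W=568, Option 2: W=636. Highest is 636 (Option 2).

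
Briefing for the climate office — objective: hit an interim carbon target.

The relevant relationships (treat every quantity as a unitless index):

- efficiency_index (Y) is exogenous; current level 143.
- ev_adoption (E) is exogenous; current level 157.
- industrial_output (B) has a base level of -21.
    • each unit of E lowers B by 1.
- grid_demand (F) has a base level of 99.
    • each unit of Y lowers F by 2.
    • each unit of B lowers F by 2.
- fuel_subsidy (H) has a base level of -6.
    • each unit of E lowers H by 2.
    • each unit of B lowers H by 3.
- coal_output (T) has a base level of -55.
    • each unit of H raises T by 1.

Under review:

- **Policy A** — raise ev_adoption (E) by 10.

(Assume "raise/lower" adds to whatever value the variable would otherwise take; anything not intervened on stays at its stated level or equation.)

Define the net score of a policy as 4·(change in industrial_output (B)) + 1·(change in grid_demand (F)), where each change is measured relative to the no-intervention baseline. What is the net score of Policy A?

Baseline:
  Y = 143
  E = 157
  B = -21 − 157 = -178
  F = 99 − 2·143 − 2·(-178) = 169
Policy A (E + 10):
  Y = 143
  E = 157 + 10 = 167
  B = -21 − 167 = -188
  F = 99 − 2·143 − 2·(-188) = 189
ΔB = -188 − (-178) = -10; ΔF = 189 − 169 = 20
Score = 4·(-10) + 1·20 = -20

-20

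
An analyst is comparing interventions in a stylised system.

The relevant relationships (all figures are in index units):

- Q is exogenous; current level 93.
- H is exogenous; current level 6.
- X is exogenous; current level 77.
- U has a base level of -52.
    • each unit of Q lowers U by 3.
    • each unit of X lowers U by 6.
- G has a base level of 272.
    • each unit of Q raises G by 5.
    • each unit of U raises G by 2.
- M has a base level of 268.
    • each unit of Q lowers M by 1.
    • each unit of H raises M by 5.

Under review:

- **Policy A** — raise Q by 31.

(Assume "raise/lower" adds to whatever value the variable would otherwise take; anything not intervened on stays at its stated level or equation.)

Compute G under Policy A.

-880

Policy A (Q + 31):
  Q = 93 + 31 = 124
  X = 77
  U = -52 − 3·124 − 6·77 = -886
  G = 272 + 5·124 + 2·(-886) = -880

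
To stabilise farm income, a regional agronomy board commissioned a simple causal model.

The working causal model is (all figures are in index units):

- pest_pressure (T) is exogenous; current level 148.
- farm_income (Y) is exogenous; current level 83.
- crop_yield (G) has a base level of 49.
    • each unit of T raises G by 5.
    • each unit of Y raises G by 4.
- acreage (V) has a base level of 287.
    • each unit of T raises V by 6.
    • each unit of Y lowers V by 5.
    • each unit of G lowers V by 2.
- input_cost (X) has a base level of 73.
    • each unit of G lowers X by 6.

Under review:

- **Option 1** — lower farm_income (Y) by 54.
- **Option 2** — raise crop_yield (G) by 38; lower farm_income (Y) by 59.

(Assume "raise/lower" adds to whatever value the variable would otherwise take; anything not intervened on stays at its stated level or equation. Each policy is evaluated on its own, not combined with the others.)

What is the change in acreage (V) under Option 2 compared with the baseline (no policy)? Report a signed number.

691

Baseline:
  T = 148
  Y = 83
  G = 49 + 5·148 + 4·83 = 1121
  V = 287 + 6·148 − 5·83 − 2·1121 = -1482
Option 2 (G + 38, Y − 59):
  T = 148
  Y = 83 − 59 = 24
  G = 49 + 5·148 + 4·24 (+38 from intervention) = 923
  V = 287 + 6·148 − 5·24 − 2·923 = -791
Change in V: -791 − (-1482) = 691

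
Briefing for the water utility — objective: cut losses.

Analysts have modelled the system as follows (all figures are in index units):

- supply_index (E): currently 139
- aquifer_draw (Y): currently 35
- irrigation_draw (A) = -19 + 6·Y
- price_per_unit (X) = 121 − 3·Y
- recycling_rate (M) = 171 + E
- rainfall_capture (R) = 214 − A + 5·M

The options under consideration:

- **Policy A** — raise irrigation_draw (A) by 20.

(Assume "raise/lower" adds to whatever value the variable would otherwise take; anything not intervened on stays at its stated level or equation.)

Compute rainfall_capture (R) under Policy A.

Policy A (A + 20):
  E = 139
  Y = 35
  A = -19 + 6·35 (+20 from intervention) = 211
  M = 171 + 139 = 310
  R = 214 − 211 + 5·310 = 1553

1553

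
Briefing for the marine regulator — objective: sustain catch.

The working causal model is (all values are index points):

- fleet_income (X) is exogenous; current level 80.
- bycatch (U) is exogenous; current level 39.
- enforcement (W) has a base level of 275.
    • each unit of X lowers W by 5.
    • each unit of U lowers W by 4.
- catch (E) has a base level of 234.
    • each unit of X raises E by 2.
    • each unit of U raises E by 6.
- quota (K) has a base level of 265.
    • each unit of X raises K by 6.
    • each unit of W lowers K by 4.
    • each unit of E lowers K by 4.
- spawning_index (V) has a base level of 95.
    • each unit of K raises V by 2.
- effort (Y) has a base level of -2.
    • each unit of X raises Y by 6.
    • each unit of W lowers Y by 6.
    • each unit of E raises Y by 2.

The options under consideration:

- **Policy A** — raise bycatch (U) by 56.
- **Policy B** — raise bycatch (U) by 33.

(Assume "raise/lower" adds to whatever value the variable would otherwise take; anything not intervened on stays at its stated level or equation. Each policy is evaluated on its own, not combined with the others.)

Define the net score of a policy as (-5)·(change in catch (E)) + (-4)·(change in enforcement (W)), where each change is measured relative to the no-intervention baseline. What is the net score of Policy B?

Baseline:
  X = 80
  U = 39
  W = 275 − 5·80 − 4·39 = -281
  E = 234 + 2·80 + 6·39 = 628
Policy B (U + 33):
  X = 80
  U = 39 + 33 = 72
  W = 275 − 5·80 − 4·72 = -413
  E = 234 + 2·80 + 6·72 = 826
ΔE = 826 − 628 = 198; ΔW = -413 − (-281) = -132
Score = (-5)·198 + (-4)·(-132) = -462

-462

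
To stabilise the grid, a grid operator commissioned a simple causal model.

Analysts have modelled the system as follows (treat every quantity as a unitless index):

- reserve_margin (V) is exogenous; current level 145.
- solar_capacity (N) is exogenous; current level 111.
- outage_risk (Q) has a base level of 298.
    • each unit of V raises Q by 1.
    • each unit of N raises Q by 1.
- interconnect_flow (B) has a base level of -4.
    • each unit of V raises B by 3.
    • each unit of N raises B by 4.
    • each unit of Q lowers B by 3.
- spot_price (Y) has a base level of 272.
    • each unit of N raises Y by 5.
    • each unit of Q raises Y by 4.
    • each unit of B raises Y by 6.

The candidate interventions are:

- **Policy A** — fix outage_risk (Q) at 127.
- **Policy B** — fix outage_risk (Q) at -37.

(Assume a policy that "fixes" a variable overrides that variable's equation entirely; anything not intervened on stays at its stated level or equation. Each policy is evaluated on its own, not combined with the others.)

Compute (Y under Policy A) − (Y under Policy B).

-2296

Policy A (Q := 127):
  V = 145
  N = 111
  Q = 127
  B = -4 + 3·145 + 4·111 − 3·127 = 494
  Y = 272 + 5·111 + 4·127 + 6·494 = 4299
Policy B (Q := -37):
  V = 145
  N = 111
  Q = -37
  B = -4 + 3·145 + 4·111 − 3·(-37) = 986
  Y = 272 + 5·111 + 4·(-37) + 6·986 = 6595
Y: 4299 − 6595 = -2296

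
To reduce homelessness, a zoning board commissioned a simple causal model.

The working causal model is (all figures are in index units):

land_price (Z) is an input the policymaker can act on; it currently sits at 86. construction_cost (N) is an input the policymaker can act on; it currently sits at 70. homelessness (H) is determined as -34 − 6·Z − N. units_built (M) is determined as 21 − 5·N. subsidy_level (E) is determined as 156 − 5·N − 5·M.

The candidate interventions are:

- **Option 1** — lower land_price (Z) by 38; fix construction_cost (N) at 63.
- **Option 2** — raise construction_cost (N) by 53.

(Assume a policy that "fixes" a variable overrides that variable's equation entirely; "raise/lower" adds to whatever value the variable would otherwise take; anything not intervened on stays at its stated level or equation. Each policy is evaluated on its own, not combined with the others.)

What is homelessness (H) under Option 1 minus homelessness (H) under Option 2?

Option 1 (Z − 38, N := 63):
  Z = 86 − 38 = 48
  N = 63
  H = -34 − 6·48 − 63 = -385
Option 2 (N + 53):
  Z = 86
  N = 70 + 53 = 123
  H = -34 − 6·86 − 123 = -673
H: -385 − (-673) = 288

288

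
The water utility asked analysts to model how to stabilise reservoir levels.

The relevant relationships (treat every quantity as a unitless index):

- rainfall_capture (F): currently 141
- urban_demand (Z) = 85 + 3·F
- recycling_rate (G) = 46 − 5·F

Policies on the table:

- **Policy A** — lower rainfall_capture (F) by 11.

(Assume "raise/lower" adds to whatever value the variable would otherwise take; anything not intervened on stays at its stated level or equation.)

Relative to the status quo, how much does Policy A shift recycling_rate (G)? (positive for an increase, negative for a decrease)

Baseline:
  F = 141
  G = 46 − 5·141 = -659
Policy A (F − 11):
  F = 141 − 11 = 130
  G = 46 − 5·130 = -604
Change in G: -604 − (-659) = 55

55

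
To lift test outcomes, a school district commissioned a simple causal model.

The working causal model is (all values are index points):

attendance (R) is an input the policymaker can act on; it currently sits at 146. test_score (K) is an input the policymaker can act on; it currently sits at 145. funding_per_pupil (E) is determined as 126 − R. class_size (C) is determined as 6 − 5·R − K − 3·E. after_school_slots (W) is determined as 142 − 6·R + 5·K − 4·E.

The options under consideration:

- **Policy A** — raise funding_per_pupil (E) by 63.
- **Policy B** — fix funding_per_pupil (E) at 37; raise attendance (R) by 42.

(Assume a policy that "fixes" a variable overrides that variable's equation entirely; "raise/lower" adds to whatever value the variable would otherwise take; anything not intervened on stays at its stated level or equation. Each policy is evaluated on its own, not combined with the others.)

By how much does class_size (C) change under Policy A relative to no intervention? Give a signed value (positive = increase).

Baseline:
  R = 146
  K = 145
  E = 126 − 146 = -20
  C = 6 − 5·146 − 145 − 3·(-20) = -809
Policy A (E + 63):
  R = 146
  K = 145
  E = 126 − 146 (+63 from intervention) = 43
  C = 6 − 5·146 − 145 − 3·43 = -998
Change in C: -998 − (-809) = -189

-189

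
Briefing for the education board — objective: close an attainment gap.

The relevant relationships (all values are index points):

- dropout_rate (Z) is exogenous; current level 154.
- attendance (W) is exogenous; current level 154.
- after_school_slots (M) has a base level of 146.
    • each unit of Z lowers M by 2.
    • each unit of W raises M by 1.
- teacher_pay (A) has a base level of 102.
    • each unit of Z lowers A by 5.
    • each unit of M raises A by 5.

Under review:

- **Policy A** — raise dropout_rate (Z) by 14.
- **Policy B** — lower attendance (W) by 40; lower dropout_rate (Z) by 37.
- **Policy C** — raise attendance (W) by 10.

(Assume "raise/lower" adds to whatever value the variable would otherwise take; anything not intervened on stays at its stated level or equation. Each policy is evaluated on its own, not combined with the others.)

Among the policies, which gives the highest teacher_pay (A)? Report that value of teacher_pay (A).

Policy A (Z + 14):
  Z = 154 + 14 = 168
  W = 154
  M = 146 − 2·168 + 154 = -36
  A = 102 − 5·168 + 5·(-36) = -918
Policy B (W − 40, Z − 37):
  Z = 154 − 37 = 117
  W = 154 − 40 = 114
  M = 146 − 2·117 + 114 = 26
  A = 102 − 5·117 + 5·26 = -353
Policy C (W + 10):
  Z = 154
  W = 154 + 10 = 164
  M = 146 − 2·154 + 164 = 2
  A = 102 − 5·154 + 5·2 = -658
Comparing — Policy A: A=-918, Policy B: A=-353, Policy C: A=-658. Highest is -353 (Policy B).

-353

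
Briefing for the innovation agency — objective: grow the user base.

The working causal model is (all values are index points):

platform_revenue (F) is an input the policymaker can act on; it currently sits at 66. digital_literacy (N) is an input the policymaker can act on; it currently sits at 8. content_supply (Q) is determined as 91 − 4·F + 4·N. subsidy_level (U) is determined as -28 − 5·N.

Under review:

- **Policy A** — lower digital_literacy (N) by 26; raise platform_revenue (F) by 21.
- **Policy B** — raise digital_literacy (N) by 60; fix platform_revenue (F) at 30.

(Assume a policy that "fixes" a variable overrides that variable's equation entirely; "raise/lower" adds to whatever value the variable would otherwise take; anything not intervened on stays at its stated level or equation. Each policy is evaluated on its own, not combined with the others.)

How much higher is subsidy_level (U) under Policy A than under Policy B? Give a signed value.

Policy A (N − 26, F + 21):
  N = 8 − 26 = -18
  U = -28 − 5·(-18) = 62
Policy B (N + 60, F := 30):
  N = 8 + 60 = 68
  U = -28 − 5·68 = -368
U: 62 − (-368) = 430

430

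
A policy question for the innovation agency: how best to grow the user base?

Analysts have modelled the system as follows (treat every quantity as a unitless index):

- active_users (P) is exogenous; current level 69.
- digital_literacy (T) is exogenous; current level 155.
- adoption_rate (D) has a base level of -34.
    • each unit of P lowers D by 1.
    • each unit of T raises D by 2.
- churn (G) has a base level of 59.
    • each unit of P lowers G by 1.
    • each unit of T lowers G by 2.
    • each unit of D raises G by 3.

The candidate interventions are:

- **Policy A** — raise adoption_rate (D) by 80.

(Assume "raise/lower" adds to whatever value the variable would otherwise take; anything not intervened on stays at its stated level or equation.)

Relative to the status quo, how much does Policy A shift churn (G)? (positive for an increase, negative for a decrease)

240

Baseline:
  P = 69
  T = 155
  D = -34 − 69 + 2·155 = 207
  G = 59 − 69 − 2·155 + 3·207 = 301
Policy A (D + 80):
  P = 69
  T = 155
  D = -34 − 69 + 2·155 (+80 from intervention) = 287
  G = 59 − 69 − 2·155 + 3·287 = 541
Change in G: 541 − 301 = 240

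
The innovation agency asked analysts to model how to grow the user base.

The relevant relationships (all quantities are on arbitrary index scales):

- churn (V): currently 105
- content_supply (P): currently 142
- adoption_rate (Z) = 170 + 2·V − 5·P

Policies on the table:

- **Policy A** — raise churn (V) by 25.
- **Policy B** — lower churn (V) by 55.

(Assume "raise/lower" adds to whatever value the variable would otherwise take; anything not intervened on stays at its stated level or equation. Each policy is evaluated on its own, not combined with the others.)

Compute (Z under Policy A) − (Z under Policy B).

160

Policy A (V + 25):
  V = 105 + 25 = 130
  P = 142
  Z = 170 + 2·130 − 5·142 = -280
Policy B (V − 55):
  V = 105 − 55 = 50
  P = 142
  Z = 170 + 2·50 − 5·142 = -440
Z: -280 − (-440) = 160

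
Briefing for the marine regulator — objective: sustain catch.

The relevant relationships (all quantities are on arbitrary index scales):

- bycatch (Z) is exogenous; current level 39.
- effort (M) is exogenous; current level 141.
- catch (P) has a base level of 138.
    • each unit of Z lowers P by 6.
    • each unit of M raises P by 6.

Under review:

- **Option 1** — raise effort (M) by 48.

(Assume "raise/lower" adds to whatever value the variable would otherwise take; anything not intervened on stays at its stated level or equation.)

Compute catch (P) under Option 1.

1038

Option 1 (M + 48):
  Z = 39
  M = 141 + 48 = 189
  P = 138 − 6·39 + 6·189 = 1038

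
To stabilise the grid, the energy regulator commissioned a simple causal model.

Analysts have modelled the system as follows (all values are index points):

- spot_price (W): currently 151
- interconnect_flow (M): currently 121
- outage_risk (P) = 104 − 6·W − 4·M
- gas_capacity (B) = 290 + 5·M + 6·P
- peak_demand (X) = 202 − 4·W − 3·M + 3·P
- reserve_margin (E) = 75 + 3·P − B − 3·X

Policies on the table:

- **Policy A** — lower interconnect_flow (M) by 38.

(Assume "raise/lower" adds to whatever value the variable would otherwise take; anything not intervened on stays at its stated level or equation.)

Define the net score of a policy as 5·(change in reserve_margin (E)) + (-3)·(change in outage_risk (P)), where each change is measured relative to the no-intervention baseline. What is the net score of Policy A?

Baseline:
  W = 151
  M = 121
  P = 104 − 6·151 − 4·121 = -1286
  B = 290 + 5·121 + 6·(-1286) = -6821
  X = 202 − 4·151 − 3·121 + 3·(-1286) = -4623
  E = 75 + 3·(-1286) − (-6821) − 3·(-4623) = 16907
Policy A (M − 38):
  W = 151
  M = 121 − 38 = 83
  P = 104 − 6·151 − 4·83 = -1134
  B = 290 + 5·83 + 6·(-1134) = -6099
  X = 202 − 4·151 − 3·83 + 3·(-1134) = -4053
  E = 75 + 3·(-1134) − (-6099) − 3·(-4053) = 14931
ΔE = 14931 − 16907 = -1976; ΔP = -1134 − (-1286) = 152
Score = 5·(-1976) + (-3)·152 = -10336

-10336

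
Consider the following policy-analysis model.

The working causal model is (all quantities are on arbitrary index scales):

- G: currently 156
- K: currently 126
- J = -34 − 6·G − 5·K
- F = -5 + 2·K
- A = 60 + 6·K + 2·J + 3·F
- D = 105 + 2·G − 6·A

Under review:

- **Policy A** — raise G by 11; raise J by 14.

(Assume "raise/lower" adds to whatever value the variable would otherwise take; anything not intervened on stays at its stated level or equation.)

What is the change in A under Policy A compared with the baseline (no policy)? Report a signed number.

Baseline:
  G = 156
  K = 126
  J = -34 − 6·156 − 5·126 = -1600
  F = -5 + 2·126 = 247
  A = 60 + 6·126 + 2·(-1600) + 3·247 = -1643
Policy A (G + 11, J + 14):
  G = 156 + 11 = 167
  K = 126
  J = -34 − 6·167 − 5·126 (+14 from intervention) = -1652
  F = -5 + 2·126 = 247
  A = 60 + 6·126 + 2·(-1652) + 3·247 = -1747
Change in A: -1747 − (-1643) = -104

-104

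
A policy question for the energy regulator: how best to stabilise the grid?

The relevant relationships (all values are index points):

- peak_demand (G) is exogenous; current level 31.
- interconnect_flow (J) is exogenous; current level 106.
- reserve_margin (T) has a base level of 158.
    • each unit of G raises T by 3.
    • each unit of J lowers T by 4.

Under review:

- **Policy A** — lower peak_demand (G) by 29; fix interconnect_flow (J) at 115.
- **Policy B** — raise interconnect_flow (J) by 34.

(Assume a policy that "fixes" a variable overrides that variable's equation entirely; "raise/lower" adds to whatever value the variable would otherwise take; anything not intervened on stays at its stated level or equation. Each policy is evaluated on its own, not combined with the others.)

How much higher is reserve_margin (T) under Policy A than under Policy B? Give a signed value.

Policy A (G − 29, J := 115):
  G = 31 − 29 = 2
  J = 115
  T = 158 + 3·2 − 4·115 = -296
Policy B (J + 34):
  G = 31
  J = 106 + 34 = 140
  T = 158 + 3·31 − 4·140 = -309
T: -296 − (-309) = 13

13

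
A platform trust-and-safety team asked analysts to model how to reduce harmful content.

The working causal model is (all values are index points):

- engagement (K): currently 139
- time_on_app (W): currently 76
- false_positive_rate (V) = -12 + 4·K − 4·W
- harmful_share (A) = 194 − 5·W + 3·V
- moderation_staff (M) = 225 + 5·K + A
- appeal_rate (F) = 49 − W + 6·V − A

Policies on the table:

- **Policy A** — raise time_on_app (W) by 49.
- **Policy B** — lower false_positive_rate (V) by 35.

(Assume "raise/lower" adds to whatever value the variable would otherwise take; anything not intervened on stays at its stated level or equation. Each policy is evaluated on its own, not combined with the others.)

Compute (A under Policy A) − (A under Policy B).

Policy A (W + 49):
  K = 139
  W = 76 + 49 = 125
  V = -12 + 4·139 − 4·125 = 44
  A = 194 − 5·125 + 3·44 = -299
Policy B (V − 35):
  K = 139
  W = 76
  V = -12 + 4·139 − 4·76 (−35 from intervention) = 205
  A = 194 − 5·76 + 3·205 = 429
A: -299 − 429 = -728

-728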